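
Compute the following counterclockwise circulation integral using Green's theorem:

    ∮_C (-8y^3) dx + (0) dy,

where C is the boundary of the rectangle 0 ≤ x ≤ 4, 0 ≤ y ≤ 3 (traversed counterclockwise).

Green's theorem converts the closed line integral into a double integral over the enclosed region D:

    ∮_C P dx + Q dy = ∬_D (∂Q/∂x - ∂P/∂y) dA.

Here P = -8y^3, Q = 0, so

    ∂Q/∂x = 0,    ∂P/∂y = -24y^2,
    ∂Q/∂x - ∂P/∂y = 24y^2.

D is the region 0 ≤ x ≤ 4, 0 ≤ y ≤ 3. Evaluating the double integral:

    ∬_D (24y^2) dA = ∫_0^{4} ∫_0^{3} (24y^2) dy dx.

Inner (y from 0 to 3): 216.
Outer (x from 0 to 4): 864.

Therefore ∮_C P dx + Q dy = 864.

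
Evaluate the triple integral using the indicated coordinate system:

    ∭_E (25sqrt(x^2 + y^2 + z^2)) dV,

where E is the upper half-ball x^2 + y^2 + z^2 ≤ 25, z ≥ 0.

In spherical coordinates, x = ρ sin(φ) cos(θ), y = ρ sin(φ) sin(θ), z = ρ cos(φ), and dV = ρ^2 sin(φ) dρ dφ dθ.

The integrand becomes 25ρ, so

    ∭_E (25sqrt(x^2 + y^2 + z^2)) dV = ∫_{0}^{2π} ∫_{0}^{π/2} ∫_{0}^{5} (25ρ) · ρ^2 sin(φ) dρ dφ dθ.

Inner (ρ): 15625sin(φ)/4.
Middle (φ): 15625/4.
Outer (θ): 15625π/2.

Therefore the triple integral equals 15625π/2.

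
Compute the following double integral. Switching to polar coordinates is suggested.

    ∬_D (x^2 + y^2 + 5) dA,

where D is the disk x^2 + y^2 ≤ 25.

The region D is 0 ≤ r ≤ 5, 0 ≤ θ ≤ 2π in polar coordinates, where x = r cos(θ), y = r sin(θ), and dA = r dr dθ.

Under the substitution, the integrand becomes r^2 + 5, so

    ∬_D (x^2 + y^2 + 5) dA = ∫_{0}^{2π} ∫_{0}^{5} (r^2 + 5) · r dr dθ.

Inner integral (in r): ∫_{0}^{5} (r^2 + 5) · r dr = 875/4.

Outer integral (in θ): ∫_{0}^{2π} (875/4) dθ = 875π/2.

Therefore ∬_D (x^2 + y^2 + 5) dA = 875π/2.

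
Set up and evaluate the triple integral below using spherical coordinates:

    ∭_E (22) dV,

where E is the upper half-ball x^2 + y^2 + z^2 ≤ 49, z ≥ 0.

In spherical coordinates, x = ρ sin(φ) cos(θ), y = ρ sin(φ) sin(θ), z = ρ cos(φ), and dV = ρ^2 sin(φ) dρ dφ dθ.

The integrand becomes 22, so

    ∭_E (22) dV = ∫_{0}^{2π} ∫_{0}^{π/2} ∫_{0}^{7} (22) · ρ^2 sin(φ) dρ dφ dθ.

Inner (ρ): 7546sin(φ)/3.
Middle (φ): 7546/3.
Outer (θ): 15092π/3.

Therefore the triple integral equals 15092π/3.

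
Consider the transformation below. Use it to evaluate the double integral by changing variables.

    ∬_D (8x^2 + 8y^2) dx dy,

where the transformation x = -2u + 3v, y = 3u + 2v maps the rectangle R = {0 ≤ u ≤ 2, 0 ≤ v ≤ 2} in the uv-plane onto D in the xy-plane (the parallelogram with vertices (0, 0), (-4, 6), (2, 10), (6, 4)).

Compute the Jacobian determinant of (x, y) with respect to (u, v):

    ∂(x,y)/∂(u,v) = | -2  3 | = (-2)(2) - (3)(3) = -13.
                   | 3  2 |

Its absolute value is |J| = 13 (the area scaling factor).

Substituting x = -2u + 3v, y = 3u + 2v into the integrand,

    8x^2 + 8y^2 → 104u^2 + 104v^2,

so the integral becomes

    ∬_R (104u^2 + 104v^2) · |J| du dv = ∫_0^2 ∫_0^2 (1352u^2 + 1352v^2) dv du.

Inner (v): 2704u^2 + 10816/3.
Outer (u): 43264/3.

Therefore ∬_D (8x^2 + 8y^2) dx dy = 43264/3.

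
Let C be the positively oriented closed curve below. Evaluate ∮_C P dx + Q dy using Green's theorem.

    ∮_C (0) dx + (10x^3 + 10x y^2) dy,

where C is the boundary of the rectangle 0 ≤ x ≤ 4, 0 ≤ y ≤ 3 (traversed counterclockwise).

Green's theorem converts the closed line integral into a double integral over the enclosed region D:

    ∮_C P dx + Q dy = ∬_D (∂Q/∂x - ∂P/∂y) dA.

Here P = 0, Q = 10x^3 + 10x y^2, so

    ∂Q/∂x = 30x^2 + 10y^2,    ∂P/∂y = 0,
    ∂Q/∂x - ∂P/∂y = 30x^2 + 10y^2.

D is the region 0 ≤ x ≤ 4, 0 ≤ y ≤ 3. Evaluating the double integral:

    ∬_D (30x^2 + 10y^2) dA = ∫_0^{4} ∫_0^{3} (30x^2 + 10y^2) dy dx.

Inner (y from 0 to 3): 90x^2 + 90.
Outer (x from 0 to 4): 2280.

Therefore ∮_C P dx + Q dy = 2280.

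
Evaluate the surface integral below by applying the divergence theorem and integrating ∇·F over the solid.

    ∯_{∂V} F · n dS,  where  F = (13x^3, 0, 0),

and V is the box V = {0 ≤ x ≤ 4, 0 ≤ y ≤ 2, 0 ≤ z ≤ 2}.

By the divergence theorem,

    ∯_{∂V} F · n dS = ∭_V (∇ · F) dV.

Compute the divergence:
    ∇ · F = ∂F_x/∂x + ∂F_y/∂y + ∂F_z/∂z = 39x^2 + 0 + 0 = 39x^2.

V is a rectangular box, so dV = dx dy dz with 0 ≤ x ≤ 4, 0 ≤ y ≤ 2, 0 ≤ z ≤ 2.

Integrate (39x^2) over V as an iterated integral:

    ∭_V (∇·F) dV = ∫_0^{4} ∫_0^{2} ∫_0^{2} (39x^2) dz dy dx.

Inner (z from 0 to 2): 78x^2.
Middle (y from 0 to 2): 156x^2.
Outer (x from 0 to 4): 3328.

Therefore ∯_{∂V} F · n dS = 3328.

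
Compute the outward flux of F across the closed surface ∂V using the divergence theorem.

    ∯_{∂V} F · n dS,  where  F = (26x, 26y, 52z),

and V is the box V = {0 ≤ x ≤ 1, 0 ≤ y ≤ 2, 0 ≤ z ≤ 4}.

By the divergence theorem,

    ∯_{∂V} F · n dS = ∭_V (∇ · F) dV.

Compute the divergence:
    ∇ · F = ∂F_x/∂x + ∂F_y/∂y + ∂F_z/∂z = 26 + 26 + 52 = 104.

V is a rectangular box, so dV = dx dy dz with 0 ≤ x ≤ 1, 0 ≤ y ≤ 2, 0 ≤ z ≤ 4.

Integrate (104) over V as an iterated integral:

    ∭_V (∇·F) dV = ∫_0^{1} ∫_0^{2} ∫_0^{4} (104) dz dy dx.

Inner (z from 0 to 4): 416.
Middle (y from 0 to 2): 832.
Outer (x from 0 to 1): 832.

Therefore ∯_{∂V} F · n dS = 832.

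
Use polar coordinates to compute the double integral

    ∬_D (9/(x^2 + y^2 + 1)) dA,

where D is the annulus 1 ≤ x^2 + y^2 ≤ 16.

The region D is 1 ≤ r ≤ 4, 0 ≤ θ ≤ 2π in polar coordinates, where x = r cos(θ), y = r sin(θ), and dA = r dr dθ.

Under the substitution, the integrand becomes 9/(r^2 + 1), so

    ∬_D (9/(x^2 + y^2 + 1)) dA = ∫_{0}^{2π} ∫_{1}^{4} (9/(r^2 + 1)) · r dr dθ.

Inner integral (in r): ∫_{1}^{4} (9/(r^2 + 1)) · r dr = log(83521sqrt(34)/32).

Outer integral (in θ): ∫_{0}^{2π} (log(83521sqrt(34)/32)) dθ = log((83521sqrt(34)/32)^(2π)).

Therefore ∬_D (9/(x^2 + y^2 + 1)) dA = log((83521sqrt(34)/32)^(2π)).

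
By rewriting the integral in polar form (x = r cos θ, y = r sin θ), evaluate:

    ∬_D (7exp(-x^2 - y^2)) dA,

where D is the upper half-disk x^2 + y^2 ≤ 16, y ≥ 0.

The region D is 0 ≤ r ≤ 4, 0 ≤ θ ≤ π in polar coordinates, where x = r cos(θ), y = r sin(θ), and dA = r dr dθ.

Under the substitution, the integrand becomes 7exp(-r^2), so

    ∬_D (7exp(-x^2 - y^2)) dA = ∫_{0}^{π} ∫_{0}^{4} (7exp(-r^2)) · r dr dθ.

Inner integral (in r): ∫_{0}^{4} (7exp(-r^2)) · r dr = 7/2 - 7exp(-16)/2.

Outer integral (in θ): ∫_{0}^{π} (7/2 - 7exp(-16)/2) dθ = -7π (1 - exp(16))exp(-16)/2.

Therefore ∬_D (7exp(-x^2 - y^2)) dA = -7π (1 - exp(16))exp(-16)/2.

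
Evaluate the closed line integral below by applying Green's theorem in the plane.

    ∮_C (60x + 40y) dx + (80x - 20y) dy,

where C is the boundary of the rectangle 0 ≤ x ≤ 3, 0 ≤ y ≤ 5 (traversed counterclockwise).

Green's theorem converts the closed line integral into a double integral over the enclosed region D:

    ∮_C P dx + Q dy = ∬_D (∂Q/∂x - ∂P/∂y) dA.

Here P = 60x + 40y, Q = 80x - 20y, so

    ∂Q/∂x = 80,    ∂P/∂y = 40,
    ∂Q/∂x - ∂P/∂y = 40.

D is the region 0 ≤ x ≤ 3, 0 ≤ y ≤ 5. Evaluating the double integral:

    ∬_D (40) dA = ∫_0^{3} ∫_0^{5} (40) dy dx.

Inner (y from 0 to 5): 200.
Outer (x from 0 to 3): 600.

Therefore ∮_C P dx + Q dy = 600.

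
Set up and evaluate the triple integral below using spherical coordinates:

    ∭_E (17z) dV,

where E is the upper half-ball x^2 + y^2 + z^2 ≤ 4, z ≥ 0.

In spherical coordinates, x = ρ sin(φ) cos(θ), y = ρ sin(φ) sin(θ), z = ρ cos(φ), and dV = ρ^2 sin(φ) dρ dφ dθ.

The integrand becomes 17ρ cos(φ), so

    ∭_E (17z) dV = ∫_{0}^{2π} ∫_{0}^{π/2} ∫_{0}^{2} (17ρ cos(φ)) · ρ^2 sin(φ) dρ dφ dθ.

Inner (ρ): 34sin(2φ).
Middle (φ): 34.
Outer (θ): 68π.

Therefore the triple integral equals 68π.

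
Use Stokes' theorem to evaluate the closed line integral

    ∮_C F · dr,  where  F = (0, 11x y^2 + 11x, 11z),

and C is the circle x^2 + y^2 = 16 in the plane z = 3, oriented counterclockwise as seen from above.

Let S be the flat disk x^2 + y^2 ≤ 16 in the plane z = 3, with upward unit normal n̂ = ẑ. By Stokes' theorem,

    ∮_C F · dr = ∬_S (∇ × F) · n̂ dS = ∬_D (curl F)_z dA,

where D is the disk x^2 + y^2 ≤ 16.

Compute the curl of F = (0, 11x y^2 + 11x, 11z):
    (∇ × F)_x = ∂F_z/∂y - ∂F_y/∂z = 0,
    (∇ × F)_y = ∂F_x/∂z - ∂F_z/∂x = 0,
    (∇ × F)_z = ∂F_y/∂x - ∂F_x/∂y = 11y^2 + 11.

On z = 3, (curl F)_z = 11y^2 + 11.

Convert to polar (x = r cos θ, y = r sin θ, dA = r dr dθ); the integrand becomes 11r^2sin(θ)^2 + 11, so

    ∬_D (curl F)_z dA = ∫_0^{2π} ∫_0^{4} (11r^2sin(θ)^2 + 11) · r dr dθ.

Inner (r from 0 to 4): 704sin(θ)^2 + 88.
Outer (θ from 0 to 2π): 880π.

Therefore ∮_C F · dr = 880π.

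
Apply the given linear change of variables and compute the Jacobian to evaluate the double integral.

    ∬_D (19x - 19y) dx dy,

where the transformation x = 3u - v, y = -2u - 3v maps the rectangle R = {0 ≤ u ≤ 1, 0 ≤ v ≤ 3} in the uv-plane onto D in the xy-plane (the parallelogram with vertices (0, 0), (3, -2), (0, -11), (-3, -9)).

Compute the Jacobian determinant of (x, y) with respect to (u, v):

    ∂(x,y)/∂(u,v) = | 3  -1 | = (3)(-3) - (-1)(-2) = -11.
                   | -2  -3 |

Its absolute value is |J| = 11 (the area scaling factor).

Substituting x = 3u - v, y = -2u - 3v into the integrand,

    19x - 19y → 95u + 38v,

so the integral becomes

    ∬_R (95u + 38v) · |J| du dv = ∫_0^1 ∫_0^3 (1045u + 418v) dv du.

Inner (v): 3135u + 1881.
Outer (u): 6897/2.

Therefore ∬_D (19x - 19y) dx dy = 6897/2.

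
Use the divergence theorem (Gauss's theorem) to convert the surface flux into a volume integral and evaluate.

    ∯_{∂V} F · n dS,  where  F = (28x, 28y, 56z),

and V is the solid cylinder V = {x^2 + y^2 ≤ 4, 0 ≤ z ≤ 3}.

By the divergence theorem,

    ∯_{∂V} F · n dS = ∭_V (∇ · F) dV.

Compute the divergence:
    ∇ · F = ∂F_x/∂x + ∂F_y/∂y + ∂F_z/∂z = 28 + 28 + 56 = 112.

In cylindrical coordinates, x = r cos(θ), y = r sin(θ), z = z, dV = r dr dθ dz, with 0 ≤ r ≤ 2, 0 ≤ θ ≤ 2π, 0 ≤ z ≤ 3.

The integrand, after substitution and multiplying by the volume element, becomes (112) · r, so

    ∭_V (∇·F) dV = ∫_0^{2π} ∫_0^{2} ∫_0^{3} (112) · r dz dr dθ.

Inner (z from 0 to 3): 336r.
Middle (r from 0 to 2): 672.
Outer (θ from 0 to 2π): 1344π.

Therefore ∯_{∂V} F · n dS = 1344π.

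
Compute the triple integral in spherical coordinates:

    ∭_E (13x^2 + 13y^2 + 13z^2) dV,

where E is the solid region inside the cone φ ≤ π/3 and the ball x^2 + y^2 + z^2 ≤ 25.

In spherical coordinates, x = ρ sin(φ) cos(θ), y = ρ sin(φ) sin(θ), z = ρ cos(φ), and dV = ρ^2 sin(φ) dρ dφ dθ.

The integrand becomes 13ρ^2, so

    ∭_E (13x^2 + 13y^2 + 13z^2) dV = ∫_{0}^{2π} ∫_{0}^{π/3} ∫_{0}^{5} (13ρ^2) · ρ^2 sin(φ) dρ dφ dθ.

Inner (ρ): 8125sin(φ).
Middle (φ): 8125/2.
Outer (θ): 8125π.

Therefore the triple integral equals 8125π.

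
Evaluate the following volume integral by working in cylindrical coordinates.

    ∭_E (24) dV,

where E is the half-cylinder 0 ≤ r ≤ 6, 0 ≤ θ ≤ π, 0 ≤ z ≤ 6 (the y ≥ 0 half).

In cylindrical coordinates, x = r cos(θ), y = r sin(θ), z = z, and dV = r dr dθ dz.

The integrand becomes 24, so

    ∭_E (24) dV = ∫_{0}^{π} ∫_{0}^{6} ∫_{0}^{6} (24) · r dz dr dθ.

Inner (z): 144r.
Middle (r from 0 to 6): 2592.
Outer (θ): 2592π.

Therefore the triple integral equals 2592π.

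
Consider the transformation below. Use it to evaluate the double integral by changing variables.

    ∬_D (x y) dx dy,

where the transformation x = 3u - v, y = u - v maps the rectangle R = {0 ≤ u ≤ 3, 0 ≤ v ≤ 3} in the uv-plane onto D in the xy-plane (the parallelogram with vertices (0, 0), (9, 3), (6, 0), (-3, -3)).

Compute the Jacobian determinant of (x, y) with respect to (u, v):

    ∂(x,y)/∂(u,v) = | 3  -1 | = (3)(-1) - (-1)(1) = -2.
                   | 1  -1 |

Its absolute value is |J| = 2 (the area scaling factor).

Substituting x = 3u - v, y = u - v into the integrand,

    x y → 3u^2 - 4u v + v^2,

so the integral becomes

    ∬_R (3u^2 - 4u v + v^2) · |J| du dv = ∫_0^3 ∫_0^3 (6u^2 - 8u v + 2v^2) dv du.

Inner (v): 18u^2 - 36u + 18.
Outer (u): 54.

Therefore ∬_D (x y) dx dy = 54.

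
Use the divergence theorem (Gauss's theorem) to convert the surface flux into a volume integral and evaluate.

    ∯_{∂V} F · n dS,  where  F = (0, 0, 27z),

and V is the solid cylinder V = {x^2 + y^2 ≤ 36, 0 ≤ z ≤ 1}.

By the divergence theorem,

    ∯_{∂V} F · n dS = ∭_V (∇ · F) dV.

Compute the divergence:
    ∇ · F = ∂F_x/∂x + ∂F_y/∂y + ∂F_z/∂z = 0 + 0 + 27 = 27.

In cylindrical coordinates, x = r cos(θ), y = r sin(θ), z = z, dV = r dr dθ dz, with 0 ≤ r ≤ 6, 0 ≤ θ ≤ 2π, 0 ≤ z ≤ 1.

The integrand, after substitution and multiplying by the volume element, becomes (27) · r, so

    ∭_V (∇·F) dV = ∫_0^{2π} ∫_0^{6} ∫_0^{1} (27) · r dz dr dθ.

Inner (z from 0 to 1): 27r.
Middle (r from 0 to 6): 486.
Outer (θ from 0 to 2π): 972π.

Therefore ∯_{∂V} F · n dS = 972π.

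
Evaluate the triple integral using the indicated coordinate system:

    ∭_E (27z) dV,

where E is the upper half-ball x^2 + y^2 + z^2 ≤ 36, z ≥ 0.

In spherical coordinates, x = ρ sin(φ) cos(θ), y = ρ sin(φ) sin(θ), z = ρ cos(φ), and dV = ρ^2 sin(φ) dρ dφ dθ.

The integrand becomes 27ρ cos(φ), so

    ∭_E (27z) dV = ∫_{0}^{2π} ∫_{0}^{π/2} ∫_{0}^{6} (27ρ cos(φ)) · ρ^2 sin(φ) dρ dφ dθ.

Inner (ρ): 4374sin(2φ).
Middle (φ): 4374.
Outer (θ): 8748π.

Therefore the triple integral equals 8748π.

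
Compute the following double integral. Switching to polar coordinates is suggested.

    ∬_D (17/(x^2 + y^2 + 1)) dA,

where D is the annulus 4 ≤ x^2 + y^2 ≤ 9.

The region D is 2 ≤ r ≤ 3, 0 ≤ θ ≤ 2π in polar coordinates, where x = r cos(θ), y = r sin(θ), and dA = r dr dθ.

Under the substitution, the integrand becomes 17/(r^2 + 1), so

    ∬_D (17/(x^2 + y^2 + 1)) dA = ∫_{0}^{2π} ∫_{2}^{3} (17/(r^2 + 1)) · r dr dθ.

Inner integral (in r): ∫_{2}^{3} (17/(r^2 + 1)) · r dr = 17log(2)/2.

Outer integral (in θ): ∫_{0}^{2π} (17log(2)/2) dθ = 17π log(2).

Therefore ∬_D (17/(x^2 + y^2 + 1)) dA = 17π log(2).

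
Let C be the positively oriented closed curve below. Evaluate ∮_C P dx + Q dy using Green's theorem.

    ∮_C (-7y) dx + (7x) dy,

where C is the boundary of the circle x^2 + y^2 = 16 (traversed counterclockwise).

Green's theorem converts the closed line integral into a double integral over the enclosed region D:

    ∮_C P dx + Q dy = ∬_D (∂Q/∂x - ∂P/∂y) dA.

Here P = -7y, Q = 7x, so

    ∂Q/∂x = 7,    ∂P/∂y = -7,
    ∂Q/∂x - ∂P/∂y = 14.

D is the region x^2 + y^2 ≤ 16. Evaluating the double integral:

In polar coordinates (x = r cos θ, y = r sin θ, dA = r dr dθ) the integrand becomes 14, so

    ∬_D (14) dA = ∫_0^{2π} ∫_0^{4} (14) · r dr dθ.

Inner (r from 0 to 4): 112.
Outer (θ from 0 to 2π): 224π.

Therefore ∮_C P dx + Q dy = 224π.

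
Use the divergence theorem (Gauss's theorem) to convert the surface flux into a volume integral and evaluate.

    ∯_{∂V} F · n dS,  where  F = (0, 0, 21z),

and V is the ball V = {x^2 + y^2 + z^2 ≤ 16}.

By the divergence theorem,

    ∯_{∂V} F · n dS = ∭_V (∇ · F) dV.

Compute the divergence:
    ∇ · F = ∂F_x/∂x + ∂F_y/∂y + ∂F_z/∂z = 0 + 0 + 21 = 21.

In spherical coordinates, x = ρ sin(φ) cos(θ), y = ρ sin(φ) sin(θ), z = ρ cos(φ), dV = ρ^2 sin(φ) dρ dφ dθ, with 0 ≤ ρ ≤ 4, 0 ≤ φ ≤ π, 0 ≤ θ ≤ 2π.

The integrand, after substitution and multiplying by the volume element, becomes (21) · ρ^2 sin(φ), so

    ∭_V (∇·F) dV = ∫_0^{2π} ∫_0^{π} ∫_0^{4} (21) · ρ^2 sin(φ) dρ dφ dθ.

Inner (ρ from 0 to 4): 448sin(φ).
Middle (φ from 0 to π): 896.
Outer (θ from 0 to 2π): 1792π.

Therefore ∯_{∂V} F · n dS = 1792π.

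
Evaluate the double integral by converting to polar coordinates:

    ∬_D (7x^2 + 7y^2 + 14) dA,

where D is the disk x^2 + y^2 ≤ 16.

The region D is 0 ≤ r ≤ 4, 0 ≤ θ ≤ 2π in polar coordinates, where x = r cos(θ), y = r sin(θ), and dA = r dr dθ.

Under the substitution, the integrand becomes 7r^2 + 14, so

    ∬_D (7x^2 + 7y^2 + 14) dA = ∫_{0}^{2π} ∫_{0}^{4} (7r^2 + 14) · r dr dθ.

Inner integral (in r): ∫_{0}^{4} (7r^2 + 14) · r dr = 560.

Outer integral (in θ): ∫_{0}^{2π} (560) dθ = 1120π.

Therefore ∬_D (7x^2 + 7y^2 + 14) dA = 1120π.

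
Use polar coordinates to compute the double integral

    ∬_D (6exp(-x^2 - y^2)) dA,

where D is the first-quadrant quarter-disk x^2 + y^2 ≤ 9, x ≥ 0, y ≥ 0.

The region D is 0 ≤ r ≤ 3, 0 ≤ θ ≤ π/2 in polar coordinates, where x = r cos(θ), y = r sin(θ), and dA = r dr dθ.

Under the substitution, the integrand becomes 6exp(-r^2), so

    ∬_D (6exp(-x^2 - y^2)) dA = ∫_{0}^{π/2} ∫_{0}^{3} (6exp(-r^2)) · r dr dθ.

Inner integral (in r): ∫_{0}^{3} (6exp(-r^2)) · r dr = 3 - 3exp(-9).

Outer integral (in θ): ∫_{0}^{π/2} (3 - 3exp(-9)) dθ = -3π (1 - exp(9))exp(-9)/2.

Therefore ∬_D (6exp(-x^2 - y^2)) dA = -3π (1 - exp(9))exp(-9)/2.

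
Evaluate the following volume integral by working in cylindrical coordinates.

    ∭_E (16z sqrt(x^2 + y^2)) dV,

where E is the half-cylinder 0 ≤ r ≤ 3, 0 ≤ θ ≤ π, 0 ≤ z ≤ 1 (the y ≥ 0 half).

In cylindrical coordinates, x = r cos(θ), y = r sin(θ), z = z, and dV = r dr dθ dz.

The integrand becomes 16r z, so

    ∭_E (16z sqrt(x^2 + y^2)) dV = ∫_{0}^{π} ∫_{0}^{3} ∫_{0}^{1} (16r z) · r dz dr dθ.

Inner (z): 8r^2.
Middle (r from 0 to 3): 72.
Outer (θ): 72π.

Therefore the triple integral equals 72π.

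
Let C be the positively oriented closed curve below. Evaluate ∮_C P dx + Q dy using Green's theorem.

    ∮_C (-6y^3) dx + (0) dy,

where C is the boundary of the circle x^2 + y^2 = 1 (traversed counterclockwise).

Green's theorem converts the closed line integral into a double integral over the enclosed region D:

    ∮_C P dx + Q dy = ∬_D (∂Q/∂x - ∂P/∂y) dA.

Here P = -6y^3, Q = 0, so

    ∂Q/∂x = 0,    ∂P/∂y = -18y^2,
    ∂Q/∂x - ∂P/∂y = 18y^2.

D is the region x^2 + y^2 ≤ 1. Evaluating the double integral:

In polar coordinates (x = r cos θ, y = r sin θ, dA = r dr dθ) the integrand becomes 18r^2sin(θ)^2, so

    ∬_D (18y^2) dA = ∫_0^{2π} ∫_0^{1} (18r^2sin(θ)^2) · r dr dθ.

Inner (r from 0 to 1): 9sin(θ)^2/2.
Outer (θ from 0 to 2π): 9π/2.

Therefore ∮_C P dx + Q dy = 9π/2.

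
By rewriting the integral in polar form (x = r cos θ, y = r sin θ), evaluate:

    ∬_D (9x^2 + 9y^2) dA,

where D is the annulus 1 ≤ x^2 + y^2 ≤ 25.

The region D is 1 ≤ r ≤ 5, 0 ≤ θ ≤ 2π in polar coordinates, where x = r cos(θ), y = r sin(θ), and dA = r dr dθ.

Under the substitution, the integrand becomes 9r^2, so

    ∬_D (9x^2 + 9y^2) dA = ∫_{0}^{2π} ∫_{1}^{5} (9r^2) · r dr dθ.

Inner integral (in r): ∫_{1}^{5} (9r^2) · r dr = 1404.

Outer integral (in θ): ∫_{0}^{2π} (1404) dθ = 2808π.

Therefore ∬_D (9x^2 + 9y^2) dA = 2808π.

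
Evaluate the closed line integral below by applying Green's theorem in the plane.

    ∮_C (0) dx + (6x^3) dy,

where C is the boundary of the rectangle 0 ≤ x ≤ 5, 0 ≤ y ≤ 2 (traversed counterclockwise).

Green's theorem converts the closed line integral into a double integral over the enclosed region D:

    ∮_C P dx + Q dy = ∬_D (∂Q/∂x - ∂P/∂y) dA.

Here P = 0, Q = 6x^3, so

    ∂Q/∂x = 18x^2,    ∂P/∂y = 0,
    ∂Q/∂x - ∂P/∂y = 18x^2.

D is the region 0 ≤ x ≤ 5, 0 ≤ y ≤ 2. Evaluating the double integral:

    ∬_D (18x^2) dA = ∫_0^{5} ∫_0^{2} (18x^2) dy dx.

Inner (y from 0 to 2): 36x^2.
Outer (x from 0 to 5): 1500.

Therefore ∮_C P dx + Q dy = 1500.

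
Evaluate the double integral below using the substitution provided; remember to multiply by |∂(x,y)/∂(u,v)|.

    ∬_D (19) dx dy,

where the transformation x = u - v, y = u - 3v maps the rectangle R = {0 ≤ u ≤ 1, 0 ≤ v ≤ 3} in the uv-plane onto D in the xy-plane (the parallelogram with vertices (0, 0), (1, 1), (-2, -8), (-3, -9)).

Compute the Jacobian determinant of (x, y) with respect to (u, v):

    ∂(x,y)/∂(u,v) = | 1  -1 | = (1)(-3) - (-1)(1) = -2.
                   | 1  -3 |

Its absolute value is |J| = 2 (the area scaling factor).

Substituting x = u - v, y = u - 3v into the integrand,

    19 → 19,

so the integral becomes

    ∬_R (19) · |J| du dv = ∫_0^1 ∫_0^3 (38) dv du.

Inner (v): 114.
Outer (u): 114.

Therefore ∬_D (19) dx dy = 114.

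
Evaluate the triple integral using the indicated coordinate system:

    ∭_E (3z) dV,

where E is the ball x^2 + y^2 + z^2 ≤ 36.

In spherical coordinates, x = ρ sin(φ) cos(θ), y = ρ sin(φ) sin(θ), z = ρ cos(φ), and dV = ρ^2 sin(φ) dρ dφ dθ.

The integrand becomes 3ρ cos(φ), so

    ∭_E (3z) dV = ∫_{0}^{2π} ∫_{0}^{π} ∫_{0}^{6} (3ρ cos(φ)) · ρ^2 sin(φ) dρ dφ dθ.

Inner (ρ): 486sin(2φ).
Middle (φ): 0.
Outer (θ): 0.

Therefore the triple integral equals 0.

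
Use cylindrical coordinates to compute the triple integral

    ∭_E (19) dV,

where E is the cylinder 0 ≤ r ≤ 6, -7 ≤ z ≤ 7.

In cylindrical coordinates, x = r cos(θ), y = r sin(θ), z = z, and dV = r dr dθ dz.

The integrand becomes 19, so

    ∭_E (19) dV = ∫_{0}^{2π} ∫_{0}^{6} ∫_{-7}^{7} (19) · r dz dr dθ.

Inner (z): 266r.
Middle (r from 0 to 6): 4788.
Outer (θ): 9576π.

Therefore the triple integral equals 9576π.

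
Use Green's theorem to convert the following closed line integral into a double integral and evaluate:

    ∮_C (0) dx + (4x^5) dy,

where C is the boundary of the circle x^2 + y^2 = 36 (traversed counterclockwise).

Green's theorem converts the closed line integral into a double integral over the enclosed region D:

    ∮_C P dx + Q dy = ∬_D (∂Q/∂x - ∂P/∂y) dA.

Here P = 0, Q = 4x^5, so

    ∂Q/∂x = 20x^4,    ∂P/∂y = 0,
    ∂Q/∂x - ∂P/∂y = 20x^4.

D is the region x^2 + y^2 ≤ 36. Evaluating the double integral:

In polar coordinates (x = r cos θ, y = r sin θ, dA = r dr dθ) the integrand becomes 20r^4cos(θ)^4, so

    ∬_D (20x^4) dA = ∫_0^{2π} ∫_0^{6} (20r^4cos(θ)^4) · r dr dθ.

Inner (r from 0 to 6): 155520cos(θ)^4.
Outer (θ from 0 to 2π): 116640π.

Therefore ∮_C P dx + Q dy = 116640π.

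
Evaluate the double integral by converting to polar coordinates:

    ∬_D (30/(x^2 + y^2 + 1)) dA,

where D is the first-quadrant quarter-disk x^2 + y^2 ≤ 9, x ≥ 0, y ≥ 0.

The region D is 0 ≤ r ≤ 3, 0 ≤ θ ≤ π/2 in polar coordinates, where x = r cos(θ), y = r sin(θ), and dA = r dr dθ.

Under the substitution, the integrand becomes 30/(r^2 + 1), so

    ∬_D (30/(x^2 + y^2 + 1)) dA = ∫_{0}^{π/2} ∫_{0}^{3} (30/(r^2 + 1)) · r dr dθ.

Inner integral (in r): ∫_{0}^{3} (30/(r^2 + 1)) · r dr = log(1000000000000000).

Outer integral (in θ): ∫_{0}^{π/2} (log(1000000000000000)) dθ = log(1000000000000000^(π/2)).

Therefore ∬_D (30/(x^2 + y^2 + 1)) dA = log(1000000000000000^(π/2)).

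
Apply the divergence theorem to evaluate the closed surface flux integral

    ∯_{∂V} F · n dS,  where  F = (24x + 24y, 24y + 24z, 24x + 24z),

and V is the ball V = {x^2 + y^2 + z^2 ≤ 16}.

By the divergence theorem,

    ∯_{∂V} F · n dS = ∭_V (∇ · F) dV.

Compute the divergence:
    ∇ · F = ∂F_x/∂x + ∂F_y/∂y + ∂F_z/∂z = 24 + 24 + 24 = 72.

In spherical coordinates, x = ρ sin(φ) cos(θ), y = ρ sin(φ) sin(θ), z = ρ cos(φ), dV = ρ^2 sin(φ) dρ dφ dθ, with 0 ≤ ρ ≤ 4, 0 ≤ φ ≤ π, 0 ≤ θ ≤ 2π.

The integrand, after substitution and multiplying by the volume element, becomes (72) · ρ^2 sin(φ), so

    ∭_V (∇·F) dV = ∫_0^{2π} ∫_0^{π} ∫_0^{4} (72) · ρ^2 sin(φ) dρ dφ dθ.

Inner (ρ from 0 to 4): 1536sin(φ).
Middle (φ from 0 to π): 3072.
Outer (θ from 0 to 2π): 6144π.

Therefore ∯_{∂V} F · n dS = 6144π.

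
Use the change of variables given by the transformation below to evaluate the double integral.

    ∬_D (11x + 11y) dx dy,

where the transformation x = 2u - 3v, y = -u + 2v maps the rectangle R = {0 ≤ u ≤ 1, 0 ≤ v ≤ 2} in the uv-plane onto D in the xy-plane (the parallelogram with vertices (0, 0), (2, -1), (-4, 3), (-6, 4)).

Compute the Jacobian determinant of (x, y) with respect to (u, v):

    ∂(x,y)/∂(u,v) = | 2  -3 | = (2)(2) - (-3)(-1) = 1.
                   | -1  2 |

Its absolute value is |J| = 1 (the area scaling factor).

Substituting x = 2u - 3v, y = -u + 2v into the integrand,

    11x + 11y → 11u - 11v,

so the integral becomes

    ∬_R (11u - 11v) · |J| du dv = ∫_0^1 ∫_0^2 (11u - 11v) dv du.

Inner (v): 22u - 22.
Outer (u): -11.

Therefore ∬_D (11x + 11y) dx dy = -11.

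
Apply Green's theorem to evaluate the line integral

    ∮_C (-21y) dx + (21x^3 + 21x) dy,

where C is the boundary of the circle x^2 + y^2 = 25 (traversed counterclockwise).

Green's theorem converts the closed line integral into a double integral over the enclosed region D:

    ∮_C P dx + Q dy = ∬_D (∂Q/∂x - ∂P/∂y) dA.

Here P = -21y, Q = 21x^3 + 21x, so

    ∂Q/∂x = 63x^2 + 21,    ∂P/∂y = -21,
    ∂Q/∂x - ∂P/∂y = 63x^2 + 42.

D is the region x^2 + y^2 ≤ 25. Evaluating the double integral:

In polar coordinates (x = r cos θ, y = r sin θ, dA = r dr dθ) the integrand becomes 63r^2cos(θ)^2 + 42, so

    ∬_D (63x^2 + 42) dA = ∫_0^{2π} ∫_0^{5} (63r^2cos(θ)^2 + 42) · r dr dθ.

Inner (r from 0 to 5): 39375cos(θ)^2/4 + 525.
Outer (θ from 0 to 2π): 43575π/4.

Therefore ∮_C P dx + Q dy = 43575π/4.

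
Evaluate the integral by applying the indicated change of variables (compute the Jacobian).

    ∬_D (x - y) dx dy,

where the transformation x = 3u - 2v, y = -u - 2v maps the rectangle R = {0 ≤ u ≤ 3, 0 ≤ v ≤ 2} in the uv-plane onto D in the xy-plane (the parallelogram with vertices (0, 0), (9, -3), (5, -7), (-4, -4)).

Compute the Jacobian determinant of (x, y) with respect to (u, v):

    ∂(x,y)/∂(u,v) = | 3  -2 | = (3)(-2) - (-2)(-1) = -8.
                   | -1  -2 |

Its absolute value is |J| = 8 (the area scaling factor).

Substituting x = 3u - 2v, y = -u - 2v into the integrand,

    x - y → 4u,

so the integral becomes

    ∬_R (4u) · |J| du dv = ∫_0^3 ∫_0^2 (32u) dv du.

Inner (v): 64u.
Outer (u): 288.

Therefore ∬_D (x - y) dx dy = 288.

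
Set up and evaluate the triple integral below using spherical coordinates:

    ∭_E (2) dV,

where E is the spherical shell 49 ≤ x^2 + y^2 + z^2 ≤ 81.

In spherical coordinates, x = ρ sin(φ) cos(θ), y = ρ sin(φ) sin(θ), z = ρ cos(φ), and dV = ρ^2 sin(φ) dρ dφ dθ.

The integrand becomes 2, so

    ∭_E (2) dV = ∫_{0}^{2π} ∫_{0}^{π} ∫_{7}^{9} (2) · ρ^2 sin(φ) dρ dφ dθ.

Inner (ρ): 772sin(φ)/3.
Middle (φ): 1544/3.
Outer (θ): 3088π/3.

Therefore the triple integral equals 3088π/3.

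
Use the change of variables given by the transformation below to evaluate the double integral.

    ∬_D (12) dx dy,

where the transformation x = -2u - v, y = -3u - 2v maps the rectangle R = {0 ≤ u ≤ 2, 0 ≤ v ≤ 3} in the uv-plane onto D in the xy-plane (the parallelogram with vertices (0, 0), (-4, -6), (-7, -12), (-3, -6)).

Compute the Jacobian determinant of (x, y) with respect to (u, v):

    ∂(x,y)/∂(u,v) = | -2  -1 | = (-2)(-2) - (-1)(-3) = 1.
                   | -3  -2 |

Its absolute value is |J| = 1 (the area scaling factor).

Substituting x = -2u - v, y = -3u - 2v into the integrand,

    12 → 12,

so the integral becomes

    ∬_R (12) · |J| du dv = ∫_0^2 ∫_0^3 (12) dv du.

Inner (v): 36.
Outer (u): 72.

Therefore ∬_D (12) dx dy = 72.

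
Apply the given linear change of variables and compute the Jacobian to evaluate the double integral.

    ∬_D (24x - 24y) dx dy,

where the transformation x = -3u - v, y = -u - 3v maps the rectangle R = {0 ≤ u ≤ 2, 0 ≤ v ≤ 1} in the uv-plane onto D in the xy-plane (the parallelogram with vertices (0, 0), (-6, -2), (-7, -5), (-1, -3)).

Compute the Jacobian determinant of (x, y) with respect to (u, v):

    ∂(x,y)/∂(u,v) = | -3  -1 | = (-3)(-3) - (-1)(-1) = 8.
                   | -1  -3 |

Its absolute value is |J| = 8 (the area scaling factor).

Substituting x = -3u - v, y = -u - 3v into the integrand,

    24x - 24y → -48u + 48v,

so the integral becomes

    ∬_R (-48u + 48v) · |J| du dv = ∫_0^2 ∫_0^1 (-384u + 384v) dv du.

Inner (v): 192 - 384u.
Outer (u): -384.

Therefore ∬_D (24x - 24y) dx dy = -384.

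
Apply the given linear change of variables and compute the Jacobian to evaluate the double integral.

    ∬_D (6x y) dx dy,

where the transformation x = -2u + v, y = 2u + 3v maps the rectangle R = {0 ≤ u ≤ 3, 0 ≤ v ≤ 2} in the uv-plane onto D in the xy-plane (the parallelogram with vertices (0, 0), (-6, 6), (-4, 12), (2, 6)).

Compute the Jacobian determinant of (x, y) with respect to (u, v):

    ∂(x,y)/∂(u,v) = | -2  1 | = (-2)(3) - (1)(2) = -8.
                   | 2  3 |

Its absolute value is |J| = 8 (the area scaling factor).

Substituting x = -2u + v, y = 2u + 3v into the integrand,

    6x y → -24u^2 - 24u v + 18v^2,

so the integral becomes

    ∬_R (-24u^2 - 24u v + 18v^2) · |J| du dv = ∫_0^3 ∫_0^2 (-192u^2 - 192u v + 144v^2) dv du.

Inner (v): -384u^2 - 384u + 384.
Outer (u): -4032.

Therefore ∬_D (6x y) dx dy = -4032.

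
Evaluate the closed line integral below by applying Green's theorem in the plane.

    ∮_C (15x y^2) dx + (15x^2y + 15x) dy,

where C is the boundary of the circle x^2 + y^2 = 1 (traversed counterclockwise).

Green's theorem converts the closed line integral into a double integral over the enclosed region D:

    ∮_C P dx + Q dy = ∬_D (∂Q/∂x - ∂P/∂y) dA.

Here P = 15x y^2, Q = 15x^2y + 15x, so

    ∂Q/∂x = 30x y + 15,    ∂P/∂y = 30x y,
    ∂Q/∂x - ∂P/∂y = 15.

D is the region x^2 + y^2 ≤ 1. Evaluating the double integral:

In polar coordinates (x = r cos θ, y = r sin θ, dA = r dr dθ) the integrand becomes 15, so

    ∬_D (15) dA = ∫_0^{2π} ∫_0^{1} (15) · r dr dθ.

Inner (r from 0 to 1): 15/2.
Outer (θ from 0 to 2π): 15π.

Therefore ∮_C P dx + Q dy = 15π.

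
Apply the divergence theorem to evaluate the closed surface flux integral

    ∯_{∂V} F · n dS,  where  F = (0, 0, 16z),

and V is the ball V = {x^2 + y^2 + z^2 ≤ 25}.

By the divergence theorem,

    ∯_{∂V} F · n dS = ∭_V (∇ · F) dV.

Compute the divergence:
    ∇ · F = ∂F_x/∂x + ∂F_y/∂y + ∂F_z/∂z = 0 + 0 + 16 = 16.

In spherical coordinates, x = ρ sin(φ) cos(θ), y = ρ sin(φ) sin(θ), z = ρ cos(φ), dV = ρ^2 sin(φ) dρ dφ dθ, with 0 ≤ ρ ≤ 5, 0 ≤ φ ≤ π, 0 ≤ θ ≤ 2π.

The integrand, after substitution and multiplying by the volume element, becomes (16) · ρ^2 sin(φ), so

    ∭_V (∇·F) dV = ∫_0^{2π} ∫_0^{π} ∫_0^{5} (16) · ρ^2 sin(φ) dρ dφ dθ.

Inner (ρ from 0 to 5): 2000sin(φ)/3.
Middle (φ from 0 to π): 4000/3.
Outer (θ from 0 to 2π): 8000π/3.

Therefore ∯_{∂V} F · n dS = 8000π/3.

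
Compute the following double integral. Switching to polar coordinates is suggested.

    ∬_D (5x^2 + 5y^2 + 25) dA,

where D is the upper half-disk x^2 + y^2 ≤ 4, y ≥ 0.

The region D is 0 ≤ r ≤ 2, 0 ≤ θ ≤ π in polar coordinates, where x = r cos(θ), y = r sin(θ), and dA = r dr dθ.

Under the substitution, the integrand becomes 5r^2 + 25, so

    ∬_D (5x^2 + 5y^2 + 25) dA = ∫_{0}^{π} ∫_{0}^{2} (5r^2 + 25) · r dr dθ.

Inner integral (in r): ∫_{0}^{2} (5r^2 + 25) · r dr = 70.

Outer integral (in θ): ∫_{0}^{π} (70) dθ = 70π.

Therefore ∬_D (5x^2 + 5y^2 + 25) dA = 70π.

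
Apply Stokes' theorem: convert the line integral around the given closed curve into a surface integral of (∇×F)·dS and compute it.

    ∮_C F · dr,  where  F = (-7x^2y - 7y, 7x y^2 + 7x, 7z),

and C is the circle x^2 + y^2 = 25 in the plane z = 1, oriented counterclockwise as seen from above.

Let S be the flat disk x^2 + y^2 ≤ 25 in the plane z = 1, with upward unit normal n̂ = ẑ. By Stokes' theorem,

    ∮_C F · dr = ∬_S (∇ × F) · n̂ dS = ∬_D (curl F)_z dA,

where D is the disk x^2 + y^2 ≤ 25.

Compute the curl of F = (-7x^2y - 7y, 7x y^2 + 7x, 7z):
    (∇ × F)_x = ∂F_z/∂y - ∂F_y/∂z = 0,
    (∇ × F)_y = ∂F_x/∂z - ∂F_z/∂x = 0,
    (∇ × F)_z = ∂F_y/∂x - ∂F_x/∂y = 7x^2 + 7y^2 + 14.

On z = 1, (curl F)_z = 7x^2 + 7y^2 + 14.

Convert to polar (x = r cos θ, y = r sin θ, dA = r dr dθ); the integrand becomes 7r^2 + 14, so

    ∬_D (curl F)_z dA = ∫_0^{2π} ∫_0^{5} (7r^2 + 14) · r dr dθ.

Inner (r from 0 to 5): 5075/4.
Outer (θ from 0 to 2π): 5075π/2.

Therefore ∮_C F · dr = 5075π/2.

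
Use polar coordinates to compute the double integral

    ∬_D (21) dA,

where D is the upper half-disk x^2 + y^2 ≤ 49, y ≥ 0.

The region D is 0 ≤ r ≤ 7, 0 ≤ θ ≤ π in polar coordinates, where x = r cos(θ), y = r sin(θ), and dA = r dr dθ.

Under the substitution, the integrand becomes 21, so

    ∬_D (21) dA = ∫_{0}^{π} ∫_{0}^{7} (21) · r dr dθ.

Inner integral (in r): ∫_{0}^{7} (21) · r dr = 1029/2.

Outer integral (in θ): ∫_{0}^{π} (1029/2) dθ = 1029π/2.

Therefore ∬_D (21) dA = 1029π/2.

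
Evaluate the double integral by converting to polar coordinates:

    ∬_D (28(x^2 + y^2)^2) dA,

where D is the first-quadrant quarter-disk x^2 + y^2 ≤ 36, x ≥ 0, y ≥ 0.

The region D is 0 ≤ r ≤ 6, 0 ≤ θ ≤ π/2 in polar coordinates, where x = r cos(θ), y = r sin(θ), and dA = r dr dθ.

Under the substitution, the integrand becomes 28r^4, so

    ∬_D (28(x^2 + y^2)^2) dA = ∫_{0}^{π/2} ∫_{0}^{6} (28r^4) · r dr dθ.

Inner integral (in r): ∫_{0}^{6} (28r^4) · r dr = 217728.

Outer integral (in θ): ∫_{0}^{π/2} (217728) dθ = 108864π.

Therefore ∬_D (28(x^2 + y^2)^2) dA = 108864π.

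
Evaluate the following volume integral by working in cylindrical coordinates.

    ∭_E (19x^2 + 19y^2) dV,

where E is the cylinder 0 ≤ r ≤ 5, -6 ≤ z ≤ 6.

In cylindrical coordinates, x = r cos(θ), y = r sin(θ), z = z, and dV = r dr dθ dz.

The integrand becomes 19r^2, so

    ∭_E (19x^2 + 19y^2) dV = ∫_{0}^{2π} ∫_{0}^{5} ∫_{-6}^{6} (19r^2) · r dz dr dθ.

Inner (z): 228r^3.
Middle (r from 0 to 5): 35625.
Outer (θ): 71250π.

Therefore the triple integral equals 71250π.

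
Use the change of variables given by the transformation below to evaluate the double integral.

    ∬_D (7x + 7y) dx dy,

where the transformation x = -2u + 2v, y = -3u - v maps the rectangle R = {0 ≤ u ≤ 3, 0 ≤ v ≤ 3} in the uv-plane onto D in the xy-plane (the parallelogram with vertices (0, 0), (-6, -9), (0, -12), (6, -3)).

Compute the Jacobian determinant of (x, y) with respect to (u, v):

    ∂(x,y)/∂(u,v) = | -2  2 | = (-2)(-1) - (2)(-3) = 8.
                   | -3  -1 |

Its absolute value is |J| = 8 (the area scaling factor).

Substituting x = -2u + 2v, y = -3u - v into the integrand,

    7x + 7y → -35u + 7v,

so the integral becomes

    ∬_R (-35u + 7v) · |J| du dv = ∫_0^3 ∫_0^3 (-280u + 56v) dv du.

Inner (v): 252 - 840u.
Outer (u): -3024.

Therefore ∬_D (7x + 7y) dx dy = -3024.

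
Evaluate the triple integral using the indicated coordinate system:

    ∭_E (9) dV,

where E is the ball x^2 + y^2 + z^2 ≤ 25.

In spherical coordinates, x = ρ sin(φ) cos(θ), y = ρ sin(φ) sin(θ), z = ρ cos(φ), and dV = ρ^2 sin(φ) dρ dφ dθ.

The integrand becomes 9, so

    ∭_E (9) dV = ∫_{0}^{2π} ∫_{0}^{π} ∫_{0}^{5} (9) · ρ^2 sin(φ) dρ dφ dθ.

Inner (ρ): 375sin(φ).
Middle (φ): 750.
Outer (θ): 1500π.

Therefore the triple integral equals 1500π.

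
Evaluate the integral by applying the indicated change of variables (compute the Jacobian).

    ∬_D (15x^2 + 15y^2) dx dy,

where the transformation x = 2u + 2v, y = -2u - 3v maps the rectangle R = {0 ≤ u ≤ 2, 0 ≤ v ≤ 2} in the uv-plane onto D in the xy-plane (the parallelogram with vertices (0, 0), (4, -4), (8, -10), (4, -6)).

Compute the Jacobian determinant of (x, y) with respect to (u, v):

    ∂(x,y)/∂(u,v) = | 2  2 | = (2)(-3) - (2)(-2) = -2.
                   | -2  -3 |

Its absolute value is |J| = 2 (the area scaling factor).

Substituting x = 2u + 2v, y = -2u - 3v into the integrand,

    15x^2 + 15y^2 → 120u^2 + 300u v + 195v^2,

so the integral becomes

    ∬_R (120u^2 + 300u v + 195v^2) · |J| du dv = ∫_0^2 ∫_0^2 (240u^2 + 600u v + 390v^2) dv du.

Inner (v): 480u^2 + 1200u + 1040.
Outer (u): 5760.

Therefore ∬_D (15x^2 + 15y^2) dx dy = 5760.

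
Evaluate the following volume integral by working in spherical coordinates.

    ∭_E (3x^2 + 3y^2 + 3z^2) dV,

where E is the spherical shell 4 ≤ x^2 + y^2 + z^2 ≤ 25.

In spherical coordinates, x = ρ sin(φ) cos(θ), y = ρ sin(φ) sin(θ), z = ρ cos(φ), and dV = ρ^2 sin(φ) dρ dφ dθ.

The integrand becomes 3ρ^2, so

    ∭_E (3x^2 + 3y^2 + 3z^2) dV = ∫_{0}^{2π} ∫_{0}^{π} ∫_{2}^{5} (3ρ^2) · ρ^2 sin(φ) dρ dφ dθ.

Inner (ρ): 9279sin(φ)/5.
Middle (φ): 18558/5.
Outer (θ): 37116π/5.

Therefore the triple integral equals 37116π/5.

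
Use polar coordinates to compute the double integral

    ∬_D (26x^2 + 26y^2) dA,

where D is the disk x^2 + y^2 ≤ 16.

The region D is 0 ≤ r ≤ 4, 0 ≤ θ ≤ 2π in polar coordinates, where x = r cos(θ), y = r sin(θ), and dA = r dr dθ.

Under the substitution, the integrand becomes 26r^2, so

    ∬_D (26x^2 + 26y^2) dA = ∫_{0}^{2π} ∫_{0}^{4} (26r^2) · r dr dθ.

Inner integral (in r): ∫_{0}^{4} (26r^2) · r dr = 1664.

Outer integral (in θ): ∫_{0}^{2π} (1664) dθ = 3328π.

Therefore ∬_D (26x^2 + 26y^2) dA = 3328π.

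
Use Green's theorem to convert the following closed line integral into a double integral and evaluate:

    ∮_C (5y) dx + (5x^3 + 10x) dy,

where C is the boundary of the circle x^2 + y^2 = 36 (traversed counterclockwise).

Green's theorem converts the closed line integral into a double integral over the enclosed region D:

    ∮_C P dx + Q dy = ∬_D (∂Q/∂x - ∂P/∂y) dA.

Here P = 5y, Q = 5x^3 + 10x, so

    ∂Q/∂x = 15x^2 + 10,    ∂P/∂y = 5,
    ∂Q/∂x - ∂P/∂y = 15x^2 + 5.

D is the region x^2 + y^2 ≤ 36. Evaluating the double integral:

In polar coordinates (x = r cos θ, y = r sin θ, dA = r dr dθ) the integrand becomes 15r^2cos(θ)^2 + 5, so

    ∬_D (15x^2 + 5) dA = ∫_0^{2π} ∫_0^{6} (15r^2cos(θ)^2 + 5) · r dr dθ.

Inner (r from 0 to 6): 4860cos(θ)^2 + 90.
Outer (θ from 0 to 2π): 5040π.

Therefore ∮_C P dx + Q dy = 5040π.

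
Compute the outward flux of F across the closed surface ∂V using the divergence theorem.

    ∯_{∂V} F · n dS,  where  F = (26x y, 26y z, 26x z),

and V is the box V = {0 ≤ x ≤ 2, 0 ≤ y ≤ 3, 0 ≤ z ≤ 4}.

By the divergence theorem,

    ∯_{∂V} F · n dS = ∭_V (∇ · F) dV.

Compute the divergence:
    ∇ · F = ∂F_x/∂x + ∂F_y/∂y + ∂F_z/∂z = 26y + 26z + 26x = 26x + 26y + 26z.

V is a rectangular box, so dV = dx dy dz with 0 ≤ x ≤ 2, 0 ≤ y ≤ 3, 0 ≤ z ≤ 4.

Integrate (26x + 26y + 26z) over V as an iterated integral:

    ∭_V (∇·F) dV = ∫_0^{2} ∫_0^{3} ∫_0^{4} (26x + 26y + 26z) dz dy dx.

Inner (z from 0 to 4): 104x + 104y + 208.
Middle (y from 0 to 3): 312x + 1092.
Outer (x from 0 to 2): 2808.

Therefore ∯_{∂V} F · n dS = 2808.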